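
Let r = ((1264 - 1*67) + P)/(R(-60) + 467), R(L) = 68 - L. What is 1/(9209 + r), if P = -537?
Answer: 119/1096003 ≈ 0.00010858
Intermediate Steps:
r = 132/119 (r = ((1264 - 1*67) - 537)/((68 - 1*(-60)) + 467) = ((1264 - 67) - 537)/((68 + 60) + 467) = (1197 - 537)/(128 + 467) = 660/595 = 660*(1/595) = 132/119 ≈ 1.1092)
1/(9209 + r) = 1/(9209 + 132/119) = 1/(1096003/119) = 119/1096003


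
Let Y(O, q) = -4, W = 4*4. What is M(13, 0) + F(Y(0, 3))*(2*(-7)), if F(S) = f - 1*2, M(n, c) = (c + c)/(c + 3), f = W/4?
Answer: -28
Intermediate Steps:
W = 16
f = 4 (f = 16/4 = 16*(1/4) = 4)
M(n, c) = 2*c/(3 + c) (M(n, c) = (2*c)/(3 + c) = 2*c/(3 + c))
F(S) = 2 (F(S) = 4 - 1*2 = 4 - 2 = 2)
M(13, 0) + F(Y(0, 3))*(2*(-7)) = 2*0/(3 + 0) + 2*(2*(-7)) = 2*0/3 + 2*(-14) = 2*0*(1/3) - 28 = 0 - 28 = -28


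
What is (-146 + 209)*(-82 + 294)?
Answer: 13356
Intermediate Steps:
(-146 + 209)*(-82 + 294) = 63*212 = 13356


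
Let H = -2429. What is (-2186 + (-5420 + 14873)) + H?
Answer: 4838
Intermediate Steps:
(-2186 + (-5420 + 14873)) + H = (-2186 + (-5420 + 14873)) - 2429 = (-2186 + 9453) - 2429 = 7267 - 2429 = 4838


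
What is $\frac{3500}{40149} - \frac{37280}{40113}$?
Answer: $- \frac{150706580}{178944093} \approx -0.8422$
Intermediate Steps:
$\frac{3500}{40149} - \frac{37280}{40113} = - \frac{150706580}{178944093}$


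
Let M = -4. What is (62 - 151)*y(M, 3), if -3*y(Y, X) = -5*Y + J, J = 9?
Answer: 2581/3 ≈ 860.33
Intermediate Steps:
y(Y, X) = -3 + 5*Y/3 (y(Y, X) = -(-5*Y + 9)/3 = -(9 - 5*Y)/3 = -3 + 5*Y/3)
(62 - 151)*y(M, 3) = (62 - 151)*(-3 + (5/3)*(-4)) = -89*(-3 - 20/3) = -89*(-29/3) = 2581/3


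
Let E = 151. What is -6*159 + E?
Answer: -803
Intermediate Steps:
-6*159 + E = -6*159 + 151 = -954 + 151 = -803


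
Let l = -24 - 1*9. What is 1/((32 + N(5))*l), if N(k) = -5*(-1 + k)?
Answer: -1/396 ≈ -0.0025253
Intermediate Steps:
N(k) = 5 - 5*k
l = -33 (l = -24 - 9 = -33)
1/((32 + N(5))*l) = 1/((32 + (5 - 5*5))*(-33)) = 1/((32 + (5 - 25))*(-33)) = 1/((32 - 20)*(-33)) = 1/(12*(-33)) = 1/(-396) = -1/396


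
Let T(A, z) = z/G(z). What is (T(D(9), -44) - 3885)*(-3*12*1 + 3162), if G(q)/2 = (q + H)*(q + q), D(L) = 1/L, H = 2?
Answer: -340046801/28 ≈ -1.2145e+7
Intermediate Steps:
G(q) = 4*q*(2 + q) (G(q) = 2*((q + 2)*(q + q)) = 2*((2 + q)*(2*q)) = 2*(2*q*(2 + q)) = 4*q*(2 + q))
T(A, z) = 1/(4*(2 + z)) (T(A, z) = z/((4*z*(2 + z))) = z*(1/(4*z*(2 + z))) = 1/(4*(2 + z)))
(T(D(9), -44) - 3885)*(-3*12*1 + 3162) = (1/(4*(2 - 44)) - 3885)*(-3*12*1 + 3162) = ((1/4)/(-42) - 3885)*(-36*1 + 3162) = ((1/4)*(-1/42) - 3885)*(-36 + 3162) = (-1/168 - 3885)*3126 = -652681/168*3126 = -340046801/28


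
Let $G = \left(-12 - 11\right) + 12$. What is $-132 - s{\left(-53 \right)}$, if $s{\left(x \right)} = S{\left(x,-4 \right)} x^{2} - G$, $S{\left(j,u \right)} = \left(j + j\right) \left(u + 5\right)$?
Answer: $297611$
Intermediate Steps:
$S{\left(j,u \right)} = 2 j \left(5 + u\right)$
$G = -11$ ($G = -23 + 12 = -11$)
$s{\left(x \right)} = 11 + 2 x^{3}$ ($s{\left(x \right)} = 2 x \left(5 - 4\right) x^{2} - -11 = 2 x 1 x^{2} + 11 = 2 x x^{2} + 11 = 2 x^{3} + 11 = 11 + 2 x^{3}$)
$-132 - s{\left(-53 \right)} = -132 - \left(11 + 2 \left(-53\right)^{3}\right) = -132 - \left(11 + 2 \left(-148877\right)\right) = -132 - \left(11 - 297754\right) = -132 - -297743 = -132 + 297743 = 297611$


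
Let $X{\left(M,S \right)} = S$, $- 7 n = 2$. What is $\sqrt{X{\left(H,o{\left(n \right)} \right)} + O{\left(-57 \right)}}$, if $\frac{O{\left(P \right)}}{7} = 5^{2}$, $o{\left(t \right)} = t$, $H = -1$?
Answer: $\frac{\sqrt{8561}}{7} \approx 13.218$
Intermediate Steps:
$n = - \frac{2}{7}$ ($n = \left(- \frac{1}{7}\right) 2 = - \frac{2}{7} \approx -0.28571$)
$O{\left(P \right)} = 175$ ($O{\left(P \right)} = 7 \cdot 5^{2} = 7 \cdot 25 = 175$)
$\sqrt{X{\left(H,o{\left(n \right)} \right)} + O{\left(-57 \right)}} = \sqrt{- \frac{2}{7} + 175} = \sqrt{\frac{1223}{7}} = \frac{\sqrt{8561}}{7}$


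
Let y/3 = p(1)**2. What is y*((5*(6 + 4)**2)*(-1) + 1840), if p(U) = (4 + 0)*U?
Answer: 64320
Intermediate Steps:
p(U) = 4*U
y = 48 (y = 3*(4*1)**2 = 3*4**2 = 3*16 = 48)
y*((5*(6 + 4)**2)*(-1) + 1840) = 48*((5*(6 + 4)**2)*(-1) + 1840) = 48*((5*10**2)*(-1) + 1840) = 48*((5*100)*(-1) + 1840) = 48*(500*(-1) + 1840) = 48*(-500 + 1840) = 48*1340 = 64320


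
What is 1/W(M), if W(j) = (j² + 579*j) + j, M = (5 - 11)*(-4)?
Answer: 1/14496 ≈ 6.8985e-5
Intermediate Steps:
M = 24 (M = -6*(-4) = 24)
W(j) = j² + 580*j
1/W(M) = 1/(24*(580 + 24)) = 1/(24*604) = 1/14496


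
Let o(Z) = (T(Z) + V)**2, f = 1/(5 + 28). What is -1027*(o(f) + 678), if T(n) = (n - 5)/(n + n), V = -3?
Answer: -8116381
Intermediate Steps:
f = 1/33 ≈ 0.030303
T(n) = (-5 + n)/(2*n) (T(n) = (-5 + n)/((2*n)) = (-5 + n)*(1/(2*n)) = (-5 + n)/(2*n))
o(Z) = (-3 + (-5 + Z)/(2*Z))**2 (o(Z) = ((-5 + Z)/(2*Z) - 3)**2 = (-3 + (-5 + Z)/(2*Z))**2)
-1027*(o(f) + 678) = -1027*(25*(1 + 1/33)**2/(4*33**(-2)) + 678) = -1027*((25/4)*1089*(34/33)**2 + 678) = -1027*((25/4)*1089*(1156/1089) + 678) = -1027*(7225 + 678) = -1027*7903 = -8116381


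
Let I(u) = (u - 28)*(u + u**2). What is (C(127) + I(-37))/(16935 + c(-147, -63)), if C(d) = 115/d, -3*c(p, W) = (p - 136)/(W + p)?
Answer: -6927193350/1354933409 ≈ -5.1126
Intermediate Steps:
c(p, W) = -(-136 + p)/(3*(W + p)) (c(p, W) = -(p - 136)/(3*(W + p)) = -(-136 + p)/(3*(W + p)))
I(u) = (-28 + u)*(u + u**2)
(C(127) + I(-37))/(16935 + c(-147, -63)) = (115/127 - 37*(-28 + (-37)**2 - 27*(-37)))/(16935 + (136 - 1*(-147))/(3*(-63 - 147))) = (115*(1/127) - 37*(-28 + 1369 + 999))/(16935 + (1/3)*(136 + 147)/(-210)) = (115/127 - 37*2340)/(16935 + (1/3)*(-1/210)*283) = (115/127 - 86580)/(16935 - 283/630) = -10995545/(127*10668767/630) = -10995545/127*630/10668767 = -6927193350/1354933409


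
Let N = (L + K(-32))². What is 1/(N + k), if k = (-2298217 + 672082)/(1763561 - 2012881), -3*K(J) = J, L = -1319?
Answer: 448776/768189012043 ≈ 5.8420e-7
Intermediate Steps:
K(J) = -J/3
k = 325227/49864 (k = -1626135/(-249320) = -1626135*(-1/249320) = 325227/49864 ≈ 6.5223)
N = 15405625/9 (N = (-1319 - ⅓*(-32))² = (-1319 + 32/3)² = (-3925/3)² = 15405625/9 ≈ 1.7117e+6)
1/(N + k) = 1/(15405625/9 + 325227/49864) = 1/(768189012043/448776) = 448776/768189012043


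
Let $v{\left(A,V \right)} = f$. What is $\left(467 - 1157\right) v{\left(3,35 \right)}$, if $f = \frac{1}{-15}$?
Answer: $46$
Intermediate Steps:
$f = - \frac{1}{15} \approx -0.066667$
$v{\left(A,V \right)} = - \frac{1}{15}$
$\left(467 - 1157\right) v{\left(3,35 \right)} = \left(467 - 1157\right) \left(- \frac{1}{15}\right) = \left(-690\right) \left(- \frac{1}{15}\right) = 46$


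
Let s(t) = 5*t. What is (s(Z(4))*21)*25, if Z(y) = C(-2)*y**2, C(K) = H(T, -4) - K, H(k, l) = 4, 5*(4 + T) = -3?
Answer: 252000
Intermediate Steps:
T = -23/5 (T = -4 + (1/5)*(-3) = -4 - 3/5 = -23/5 ≈ -4.6000)
C(K) = 4 - K
Z(y) = 6*y**2 (Z(y) = (4 - 1*(-2))*y**2 = (4 + 2)*y**2 = 6*y**2)
(s(Z(4))*21)*25 = ((5*(6*4**2))*21)*25 = ((5*(6*16))*21)*25 = ((5*96)*21)*25 = (480*21)*25 = 10080*25 = 252000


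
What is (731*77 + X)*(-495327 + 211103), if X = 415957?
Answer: -134223078656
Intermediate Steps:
(731*77 + X)*(-495327 + 211103) = (731*77 + 415957)*(-495327 + 211103) = (56287 + 415957)*(-284224) = 472244*(-284224) = -134223078656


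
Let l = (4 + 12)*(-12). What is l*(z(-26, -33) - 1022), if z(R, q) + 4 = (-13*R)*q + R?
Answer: 2343552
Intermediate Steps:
z(R, q) = -4 + R - 13*R*q (z(R, q) = -4 + ((-13*R)*q + R) = -4 + (-13*R*q + R) = -4 + (R - 13*R*q) = -4 + R - 13*R*q)
l = -192 (l = 16*(-12) = -192)
l*(z(-26, -33) - 1022) = -192*((-4 - 26 - 13*(-26)*(-33)) - 1022) = -192*((-4 - 26 - 11154) - 1022) = -192*(-11184 - 1022) = -192*(-12206) = 2343552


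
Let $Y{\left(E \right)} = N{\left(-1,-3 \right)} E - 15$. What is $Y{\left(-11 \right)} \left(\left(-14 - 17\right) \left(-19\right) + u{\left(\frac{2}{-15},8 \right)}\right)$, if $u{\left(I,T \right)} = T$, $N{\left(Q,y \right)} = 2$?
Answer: $-22089$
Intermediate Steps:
$Y{\left(E \right)} = -15 + 2 E$ ($Y{\left(E \right)} = 2 E - 15 = -15 + 2 E$)
$Y{\left(-11 \right)} \left(\left(-14 - 17\right) \left(-19\right) + u{\left(\frac{2}{-15},8 \right)}\right) = \left(-15 + 2 \left(-11\right)\right) \left(\left(-14 - 17\right) \left(-19\right) + 8\right) = \left(-15 - 22\right) \left(\left(-31\right) \left(-19\right) + 8\right) = - 37 \left(589 + 8\right) = \left(-37\right) 597 = -22089$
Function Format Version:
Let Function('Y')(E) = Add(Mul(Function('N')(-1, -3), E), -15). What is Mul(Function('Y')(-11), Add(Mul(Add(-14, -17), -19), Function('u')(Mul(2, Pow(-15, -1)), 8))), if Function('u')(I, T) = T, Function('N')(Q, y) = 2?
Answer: -22089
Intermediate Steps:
Function('Y')(E) = Add(-15, Mul(2, E)) (Function('Y')(E) = Add(Mul(2, E), -15) = Add(-15, Mul(2, E)))
Mul(Function('Y')(-11), Add(Mul(Add(-14, -17), -19), Function('u')(Mul(2, Pow(-15, -1)), 8))) = Mul(Add(-15, Mul(2, -11)), Add(Mul(Add(-14, -17), -19), 8)) = Mul(Add(-15, -22), Add(Mul(-31, -19), 8)) = Mul(-37, Add(589, 8)) = Mul(-37, 597) = -22089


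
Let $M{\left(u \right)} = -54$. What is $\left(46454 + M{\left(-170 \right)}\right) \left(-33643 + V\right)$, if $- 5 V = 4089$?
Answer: $-1598981120$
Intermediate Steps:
$V = - \frac{4089}{5}$ ($V = \left(- \frac{1}{5}\right) 4089 = - \frac{4089}{5} \approx -817.8$)
$\left(46454 + M{\left(-170 \right)}\right) \left(-33643 + V\right) = \left(46454 - 54\right) \left(-33643 - \frac{4089}{5}\right) = 46400 \left(- \frac{172304}{5}\right) = -1598981120$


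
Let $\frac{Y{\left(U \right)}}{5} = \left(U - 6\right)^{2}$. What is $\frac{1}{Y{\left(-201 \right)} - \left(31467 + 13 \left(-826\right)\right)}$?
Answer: $\frac{1}{193516} \approx 5.1675 \cdot 10^{-6}$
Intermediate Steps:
$Y{\left(U \right)} = 5 \left(-6 + U\right)^{2}$ ($Y{\left(U \right)} = 5 \left(U - 6\right)^{2} = 5 \left(-6 + U\right)^{2}$)
$\frac{1}{Y{\left(-201 \right)} - \left(31467 + 13 \left(-826\right)\right)} = \frac{1}{5 \left(-6 - 201\right)^{2} - \left(31467 + 13 \left(-826\right)\right)} = \frac{1}{5 \left(-207\right)^{2} - 20729} = \frac{1}{5 \cdot 42849 + \left(-31467 + 10738\right)} = \frac{1}{214245 - 20729} = \frac{1}{193516}$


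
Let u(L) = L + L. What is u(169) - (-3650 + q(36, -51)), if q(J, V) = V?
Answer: 4039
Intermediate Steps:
u(L) = 2*L
u(169) - (-3650 + q(36, -51)) = 2*169 - (-3650 - 51) = 338 - 1*(-3701) = 338 + 3701 = 4039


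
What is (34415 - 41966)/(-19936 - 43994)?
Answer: 2517/21310 ≈ 0.11811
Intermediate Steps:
(34415 - 41966)/(-19936 - 43994) = -7551/(-63930) = -7551*(-1/63930) = 2517/21310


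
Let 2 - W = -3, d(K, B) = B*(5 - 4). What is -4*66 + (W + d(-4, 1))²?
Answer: -228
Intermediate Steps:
d(K, B) = B (d(K, B) = B*1 = B)
W = 5 (W = 2 - 1*(-3) = 2 + 3 = 5)
-4*66 + (W + d(-4, 1))² = -4*66 + (5 + 1)² = -264 + 6² = -264 + 36 = -228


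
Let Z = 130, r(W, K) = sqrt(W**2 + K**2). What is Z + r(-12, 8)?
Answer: 130 + 4*sqrt(13) ≈ 144.42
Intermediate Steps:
r(W, K) = sqrt(K**2 + W**2)
Z + r(-12, 8) = 130 + sqrt(8**2 + (-12)**2) = 130 + sqrt(64 + 144) = 130 + sqrt(208) = 130 + 4*sqrt(13)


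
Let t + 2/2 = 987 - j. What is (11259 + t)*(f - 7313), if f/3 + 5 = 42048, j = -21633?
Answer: 4025248448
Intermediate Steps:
f = 126129 (f = -15 + 3*42048 = -15 + 126144 = 126129)
t = 22619 (t = -1 + (987 - 1*(-21633)) = -1 + (987 + 21633) = -1 + 22620 = 22619)
(11259 + t)*(f - 7313) = (11259 + 22619)*(126129 - 7313) = 33878*118816 = 4025248448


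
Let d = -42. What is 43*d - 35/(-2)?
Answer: -3577/2 ≈ -1788.5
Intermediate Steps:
43*d - 35/(-2) = 43*(-42) - 35/(-2) = -1806 - 35*(-½) = -1806 + 35/2 = -3577/2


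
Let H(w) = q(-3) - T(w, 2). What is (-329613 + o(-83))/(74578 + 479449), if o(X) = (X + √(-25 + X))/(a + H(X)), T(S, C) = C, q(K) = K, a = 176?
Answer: -56363906/94738617 + 2*I*√3/31579539 ≈ -0.59494 + 1.0969e-7*I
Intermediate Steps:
H(w) = -5 (H(w) = -3 - 1*2 = -3 - 2 = -5)
o(X) = X/171 + √(-25 + X)/171 (o(X) = (X + √(-25 + X))/(176 - 5) = (X + √(-25 + X))/171 = (X + √(-25 + X))*(1/171) = X/171 + √(-25 + X)/171)
(-329613 + o(-83))/(74578 + 479449) = (-329613 + ((1/171)*(-83) + √(-25 - 83)/171))/(74578 + 479449) = (-329613 + (-83/171 + √(-108)/171))/554027 = (-329613 + (-83/171 + (6*I*√3)/171))*(1/554027) = (-329613 + (-83/171 + 2*I*√3/57))*(1/554027) = (-56363906/171 + 2*I*√3/57)*(1/554027) = -56363906/94738617 + 2*I*√3/31579539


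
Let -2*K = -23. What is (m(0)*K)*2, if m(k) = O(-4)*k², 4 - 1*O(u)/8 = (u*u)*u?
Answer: 0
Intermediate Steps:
K = 23/2 (K = -½*(-23) = 23/2 ≈ 11.500)
O(u) = 32 - 8*u³ (O(u) = 32 - 8*u*u*u = 32 - 8*u²*u = 32 - 8*u³)
m(k) = 544*k² (m(k) = (32 - 8*(-4)³)*k² = (32 - 8*(-64))*k² = (32 + 512)*k² = 544*k²)
(m(0)*K)*2 = ((544*0²)*(23/2))*2 = ((544*0)*(23/2))*2 = (0*(23/2))*2 = 0*2 = 0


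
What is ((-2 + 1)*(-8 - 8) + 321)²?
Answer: 113569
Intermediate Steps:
((-2 + 1)*(-8 - 8) + 321)² = (-1*(-16) + 321)² = (16 + 321)² = 337² = 113569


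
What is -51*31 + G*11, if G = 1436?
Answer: 14215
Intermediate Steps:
-51*31 + G*11 = -51*31 + 1436*11 = -1581 + 15796 = 14215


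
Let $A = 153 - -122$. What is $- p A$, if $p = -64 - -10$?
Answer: $14850$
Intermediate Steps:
$A = 275$ ($A = 153 + 122 = 275$)
$p = -54$ ($p = -64 + 10 = -54$)
$- p A = - \left(-54\right) 275 = \left(-1\right) \left(-14850\right) = 14850$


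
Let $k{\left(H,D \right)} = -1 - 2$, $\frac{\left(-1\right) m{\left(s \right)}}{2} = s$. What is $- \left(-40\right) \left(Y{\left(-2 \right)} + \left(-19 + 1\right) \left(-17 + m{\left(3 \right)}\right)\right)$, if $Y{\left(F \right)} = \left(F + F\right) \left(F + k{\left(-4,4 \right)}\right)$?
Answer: $17360$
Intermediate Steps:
$m{\left(s \right)} = - 2 s$
$k{\left(H,D \right)} = -3$
$Y{\left(F \right)} = 2 F \left(-3 + F\right)$ ($Y{\left(F \right)} = \left(F + F\right) \left(F - 3\right) = 2 F \left(-3 + F\right)$)
$- \left(-40\right) \left(Y{\left(-2 \right)} + \left(-19 + 1\right) \left(-17 + m{\left(3 \right)}\right)\right) = - \left(-40\right) \left(2 \left(-2\right) \left(-3 - 2\right) + \left(-19 + 1\right) \left(-17 - 6\right)\right) = - \left(-40\right) \left(2 \left(-2\right) \left(-5\right) - 18 \left(-17 - 6\right)\right) = - \left(-40\right) \left(20 - -414\right) = - \left(-40\right) \left(20 + 414\right) = - \left(-40\right) 434 = \left(-1\right) \left(-17360\right) = 17360$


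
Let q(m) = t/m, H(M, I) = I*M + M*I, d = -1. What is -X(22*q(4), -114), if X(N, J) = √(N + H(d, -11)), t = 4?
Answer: -2*√11 ≈ -6.6332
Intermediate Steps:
H(M, I) = 2*I*M (H(M, I) = I*M + I*M = 2*I*M)
q(m) = 4/m
X(N, J) = √(22 + N) (X(N, J) = √(N + 2*(-11)*(-1)) = √(N + 22) = √(22 + N))
-X(22*q(4), -114) = -√(22 + 22*(4/4)) = -√(22 + 22*(4*(¼))) = -√(22 + 22*1) = -√(22 + 22) = -√44 = -2*√11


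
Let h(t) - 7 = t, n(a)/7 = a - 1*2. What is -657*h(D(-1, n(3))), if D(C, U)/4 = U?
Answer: -22995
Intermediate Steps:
n(a) = -14 + 7*a (n(a) = 7*(a - 1*2) = 7*(a - 2) = 7*(-2 + a) = -14 + 7*a)
D(C, U) = 4*U
h(t) = 7 + t
-657*h(D(-1, n(3))) = -657*(7 + 4*(-14 + 7*3)) = -657*(7 + 4*(-14 + 21)) = -657*(7 + 4*7) = -657*(7 + 28) = -657*35 = -22995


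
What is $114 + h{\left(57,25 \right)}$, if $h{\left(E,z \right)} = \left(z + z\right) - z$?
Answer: $139$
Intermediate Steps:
$h{\left(E,z \right)} = z$ ($h{\left(E,z \right)} = 2 z - z = z$)
$114 + h{\left(57,25 \right)} = 114 + 25 = 139$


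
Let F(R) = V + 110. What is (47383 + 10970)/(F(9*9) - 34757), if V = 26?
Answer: -58353/34621 ≈ -1.6855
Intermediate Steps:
F(R) = 136 (F(R) = 26 + 110 = 136)
(47383 + 10970)/(F(9*9) - 34757) = (47383 + 10970)/(136 - 34757) = 58353/(-34621) = 58353*(-1/34621) = -58353/34621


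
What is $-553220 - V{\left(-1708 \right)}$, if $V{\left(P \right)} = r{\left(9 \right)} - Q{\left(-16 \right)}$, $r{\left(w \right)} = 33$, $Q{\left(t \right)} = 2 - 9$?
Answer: $-553260$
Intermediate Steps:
$Q{\left(t \right)} = -7$
$V{\left(P \right)} = 40$ ($V{\left(P \right)} = 33 - -7 = 33 + 7 = 40$)
$-553220 - V{\left(-1708 \right)} = -553220 - 40 = -553260$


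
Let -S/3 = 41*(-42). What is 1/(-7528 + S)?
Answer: -1/2362 ≈ -0.00042337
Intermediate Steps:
S = 5166 (S = -123*(-42) = -3*(-1722) = 5166)
1/(-7528 + S) = 1/(-7528 + 5166) = 1/(-2362) = -1/2362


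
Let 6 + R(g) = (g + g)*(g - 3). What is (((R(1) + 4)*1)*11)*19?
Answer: -1254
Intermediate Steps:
R(g) = -6 + 2*g*(-3 + g) (R(g) = -6 + (g + g)*(g - 3) = -6 + (2*g)*(-3 + g) = -6 + 2*g*(-3 + g))
(((R(1) + 4)*1)*11)*19 = ((((-6 - 6*1 + 2*1**2) + 4)*1)*11)*19 = ((((-6 - 6 + 2*1) + 4)*1)*11)*19 = ((((-6 - 6 + 2) + 4)*1)*11)*19 = (((-10 + 4)*1)*11)*19 = (-6*1*11)*19 = -6*11*19 = -66*19 = -1254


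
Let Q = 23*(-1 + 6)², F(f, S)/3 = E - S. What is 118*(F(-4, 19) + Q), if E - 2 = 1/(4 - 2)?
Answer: 62009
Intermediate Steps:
E = 5/2 (E = 2 + 1/(4 - 2) = 2 + 1/2 = 2 + ½ = 5/2 ≈ 2.5000)
F(f, S) = 15/2 - 3*S (F(f, S) = 3*(5/2 - S) = 15/2 - 3*S)
Q = 575 (Q = 23*5² = 23*25 = 575)
118*(F(-4, 19) + Q) = 118*((15/2 - 3*19) + 575) = 118*((15/2 - 57) + 575) = 118*(-99/2 + 575) = 118*(1051/2) = 62009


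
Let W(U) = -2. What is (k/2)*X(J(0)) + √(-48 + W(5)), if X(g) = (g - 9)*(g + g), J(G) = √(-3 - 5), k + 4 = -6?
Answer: 80 + 185*I*√2 ≈ 80.0 + 261.63*I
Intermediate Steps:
k = -10 (k = -4 - 6 = -10)
J(G) = 2*I*√2 (J(G) = √(-8) = 2*I*√2)
X(g) = 2*g*(-9 + g) (X(g) = (-9 + g)*(2*g) = 2*g*(-9 + g))
(k/2)*X(J(0)) + √(-48 + W(5)) = (-10/2)*(2*(2*I*√2)*(-9 + 2*I*√2)) + √(-48 - 2) = (-10*½)*(4*I*√2*(-9 + 2*I*√2)) + √(-50) = -20*I*√2*(-9 + 2*I*√2) + 5*I*√2 = 5*I*√2 - 20*I*√2*(-9 + 2*I*√2)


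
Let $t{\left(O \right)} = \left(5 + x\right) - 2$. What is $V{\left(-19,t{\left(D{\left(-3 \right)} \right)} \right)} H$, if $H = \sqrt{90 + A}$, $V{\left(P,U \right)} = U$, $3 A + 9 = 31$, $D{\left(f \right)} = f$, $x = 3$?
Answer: $4 \sqrt{219} \approx 59.195$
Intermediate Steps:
$t{\left(O \right)} = 6$ ($t{\left(O \right)} = \left(5 + 3\right) - 2 = 8 - 2 = 6$)
$A = \frac{22}{3}$ ($A = -3 + \frac{1}{3} \cdot 31 = -3 + \frac{31}{3} = \frac{22}{3} \approx 7.3333$)
$H = \frac{2 \sqrt{219}}{3}$ ($H = \sqrt{90 + \frac{22}{3}} = \sqrt{\frac{292}{3}} = \frac{2 \sqrt{219}}{3} \approx 9.8658$)
$V{\left(-19,t{\left(D{\left(-3 \right)} \right)} \right)} H = 6 \frac{2 \sqrt{219}}{3} = 4 \sqrt{219}$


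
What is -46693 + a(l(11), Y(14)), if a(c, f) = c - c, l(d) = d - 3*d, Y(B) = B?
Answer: -46693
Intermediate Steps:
l(d) = -2*d
a(c, f) = 0
-46693 + a(l(11), Y(14)) = -46693 + 0 = -46693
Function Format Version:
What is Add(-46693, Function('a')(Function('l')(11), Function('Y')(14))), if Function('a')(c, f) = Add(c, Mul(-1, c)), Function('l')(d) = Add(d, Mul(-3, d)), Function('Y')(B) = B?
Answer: -46693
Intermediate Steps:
Function('l')(d) = Mul(-2, d)
Function('a')(c, f) = 0
Add(-46693, Function('a')(Function('l')(11), Function('Y')(14))) = Add(-46693, 0) = -46693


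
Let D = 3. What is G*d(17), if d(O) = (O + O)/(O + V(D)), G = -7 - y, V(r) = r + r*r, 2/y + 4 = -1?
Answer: -1122/145 ≈ -7.7379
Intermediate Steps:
y = -⅖ (y = 2/(-4 - 1) = 2/(-5) = 2*(-⅕) = -⅖ ≈ -0.40000)
V(r) = r + r²
G = -33/5 (G = -7 - 1*(-⅖) = -7 + ⅖ = -33/5 ≈ -6.6000)
d(O) = 2*O/(12 + O) (d(O) = (O + O)/(O + 3*(1 + 3)) = (2*O)/(O + 3*4) = (2*O)/(O + 12) = (2*O)/(12 + O) = 2*O/(12 + O))
G*d(17) = -66*17/(5*(12 + 17)) = -66*17/(5*29) = -33/5*34/29 = -1122/145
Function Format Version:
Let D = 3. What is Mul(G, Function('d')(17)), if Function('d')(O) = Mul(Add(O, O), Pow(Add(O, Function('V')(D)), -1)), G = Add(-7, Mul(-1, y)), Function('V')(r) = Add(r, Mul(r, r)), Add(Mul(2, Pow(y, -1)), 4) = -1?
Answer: Rational(-1122, 145) ≈ -7.7379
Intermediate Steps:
y = Rational(-2, 5) (y = Mul(2, Pow(Add(-4, -1), -1)) = Mul(2, Pow(-5, -1)) = Mul(2, Rational(-1, 5)) = Rational(-2, 5) ≈ -0.40000)
Function('V')(r) = Add(r, Pow(r, 2))
G = Rational(-33, 5) (G = Add(-7, Mul(-1, Rational(-2, 5))) = Add(-7, Rational(2, 5)) = Rational(-33, 5) ≈ -6.6000)
Function('d')(O) = Mul(2, O, Pow(Add(12, O), -1)) (Function('d')(O) = Mul(Add(O, O), Pow(Add(O, Mul(3, Add(1, 3))), -1)) = Mul(Mul(2, O), Pow(Add(O, Mul(3, 4)), -1)) = Mul(Mul(2, O), Pow(Add(O, 12), -1)) = Mul(Mul(2, O), Pow(Add(12, O), -1)) = Mul(2, O, Pow(Add(12, O), -1)))
Mul(G, Function('d')(17)) = Mul(Rational(-33, 5), Mul(2, 17, Pow(Add(12, 17), -1))) = Mul(Rational(-33, 5), Mul(2, 17, Pow(29, -1))) = Mul(Rational(-33, 5), Mul(2, 17, Rational(1, 29))) = Mul(Rational(-33, 5), Rational(34, 29)) = Rational(-1122, 145)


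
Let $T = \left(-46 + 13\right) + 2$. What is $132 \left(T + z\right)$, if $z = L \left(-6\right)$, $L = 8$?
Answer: $-10428$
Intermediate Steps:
$T = -31$ ($T = -33 + 2 = -31$)
$z = -48$ ($z = 8 \left(-6\right) = -48$)
$132 \left(T + z\right) = 132 \left(-31 - 48\right) = 132 \left(-79\right) = -10428$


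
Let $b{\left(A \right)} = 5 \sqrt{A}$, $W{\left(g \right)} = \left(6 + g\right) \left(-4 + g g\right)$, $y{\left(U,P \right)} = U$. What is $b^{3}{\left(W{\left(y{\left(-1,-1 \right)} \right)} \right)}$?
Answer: $- 1875 i \sqrt{15} \approx - 7261.8 i$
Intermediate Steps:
$W{\left(g \right)} = \left(-4 + g^{2}\right) \left(6 + g\right)$ ($W{\left(g \right)} = \left(6 + g\right) \left(-4 + g^{2}\right) = \left(-4 + g^{2}\right) \left(6 + g\right)$)
$b^{3}{\left(W{\left(y{\left(-1,-1 \right)} \right)} \right)} = \left(5 \sqrt{-24 + \left(-1\right)^{3} - -4 + 6 \left(-1\right)^{2}}\right)^{3} = \left(5 \sqrt{-24 - 1 + 4 + 6 \cdot 1}\right)^{3} = \left(5 \sqrt{-24 - 1 + 4 + 6}\right)^{3} = \left(5 \sqrt{-15}\right)^{3} = \left(5 i \sqrt{15}\right)^{3} = - 1875 i \sqrt{15}$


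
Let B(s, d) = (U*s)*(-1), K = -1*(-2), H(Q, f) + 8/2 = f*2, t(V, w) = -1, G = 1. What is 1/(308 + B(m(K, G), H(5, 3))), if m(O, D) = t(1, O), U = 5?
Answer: 1/313 ≈ 0.0031949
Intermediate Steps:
H(Q, f) = -4 + 2*f (H(Q, f) = -4 + f*2 = -4 + 2*f)
K = 2
m(O, D) = -1
B(s, d) = -5*s (B(s, d) = (5*s)*(-1) = -5*s)
1/(308 + B(m(K, G), H(5, 3))) = 1/(308 - 5*(-1)) = 1/(308 + 5) = 1/313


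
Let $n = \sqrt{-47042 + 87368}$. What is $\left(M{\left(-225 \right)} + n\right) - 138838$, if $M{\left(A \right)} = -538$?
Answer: $-139376 + \sqrt{40326} \approx -1.3918 \cdot 10^{5}$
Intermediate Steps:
$n = \sqrt{40326} \approx 200.81$
$\left(M{\left(-225 \right)} + n\right) - 138838 = \left(-538 + \sqrt{40326}\right) - 138838 = -139376 + \sqrt{40326}$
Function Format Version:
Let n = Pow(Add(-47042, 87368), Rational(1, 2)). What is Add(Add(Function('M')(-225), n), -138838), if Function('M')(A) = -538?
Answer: Add(-139376, Pow(40326, Rational(1, 2))) ≈ -1.3918e+5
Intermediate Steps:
n = Pow(40326, Rational(1, 2)) ≈ 200.81
Add(Add(Function('M')(-225), n), -138838) = Add(Add(-538, Pow(40326, Rational(1, 2))), -138838) = Add(-139376, Pow(40326, Rational(1, 2)))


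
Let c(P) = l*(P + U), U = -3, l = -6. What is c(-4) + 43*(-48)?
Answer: -2022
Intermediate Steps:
c(P) = 18 - 6*P (c(P) = -6*(P - 3) = -6*(-3 + P) = 18 - 6*P)
c(-4) + 43*(-48) = (18 - 6*(-4)) + 43*(-48) = (18 + 24) - 2064 = 42 - 2064 = -2022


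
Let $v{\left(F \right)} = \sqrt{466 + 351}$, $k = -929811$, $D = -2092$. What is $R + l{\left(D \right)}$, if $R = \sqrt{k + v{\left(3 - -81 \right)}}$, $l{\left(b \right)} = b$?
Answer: $-2092 + i \sqrt{929811 - \sqrt{817}} \approx -2092.0 + 964.25 i$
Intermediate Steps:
$v{\left(F \right)} = \sqrt{817}$
$R = \sqrt{-929811 + \sqrt{817}} \approx 964.25 i$
$R + l{\left(D \right)} = \sqrt{-929811 + \sqrt{817}} - 2092 = -2092 + \sqrt{-929811 + \sqrt{817}}$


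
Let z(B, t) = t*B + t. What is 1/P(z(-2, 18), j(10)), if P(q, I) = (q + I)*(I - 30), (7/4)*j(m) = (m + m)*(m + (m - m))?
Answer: 49/397660 ≈ 0.00012322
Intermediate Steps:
z(B, t) = t + B*t (z(B, t) = B*t + t = t + B*t)
j(m) = 8*m²/7 (j(m) = 4*((m + m)*(m + (m - m)))/7 = 4*((2*m)*(m + 0))/7 = 4*((2*m)*m)/7 = 4*(2*m²)/7 = 8*m²/7)
P(q, I) = (-30 + I)*(I + q) (P(q, I) = (I + q)*(-30 + I) = (-30 + I)*(I + q))
1/P(z(-2, 18), j(10)) = 1/(((8/7)*10²)² - 240*10²/7 - 540*(1 - 2) + ((8/7)*10²)*(18*(1 - 2))) = 1/(((8/7)*100)² - 240*100/7 - 540*(-1) + ((8/7)*100)*(18*(-1))) = 1/((800/7)² - 30*800/7 - 30*(-18) + (800/7)*(-18)) = 1/(640000/49 - 24000/7 + 540 - 14400/7) = 1/(397660/49) = 49/397660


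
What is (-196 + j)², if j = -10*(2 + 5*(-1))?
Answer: 27556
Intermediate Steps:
j = 30 (j = -10*(2 - 5) = -10*(-3) = 30)
(-196 + j)² = (-196 + 30)² = (-166)² = 27556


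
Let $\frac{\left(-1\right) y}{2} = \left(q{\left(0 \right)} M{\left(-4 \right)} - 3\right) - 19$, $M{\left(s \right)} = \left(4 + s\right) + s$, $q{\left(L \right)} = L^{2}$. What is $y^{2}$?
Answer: $1936$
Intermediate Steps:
$M{\left(s \right)} = 4 + 2 s$
$y = 44$ ($y = - 2 \left(\left(0^{2} \left(4 + 2 \left(-4\right)\right) - 3\right) - 19\right) = - 2 \left(\left(0 \left(4 - 8\right) - 3\right) - 19\right) = - 2 \left(\left(0 \left(-4\right) - 3\right) - 19\right) = - 2 \left(\left(0 - 3\right) - 19\right) = - 2 \left(-3 - 19\right) = \left(-2\right) \left(-22\right) = 44$)
$y^{2} = 44^{2} = 1936$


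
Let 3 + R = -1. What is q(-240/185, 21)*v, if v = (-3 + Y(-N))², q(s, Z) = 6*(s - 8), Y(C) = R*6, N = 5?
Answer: -1504656/37 ≈ -40666.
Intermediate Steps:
R = -4 (R = -3 - 1 = -4)
Y(C) = -24 (Y(C) = -4*6 = -24)
q(s, Z) = -48 + 6*s (q(s, Z) = 6*(-8 + s) = -48 + 6*s)
v = 729 (v = (-3 - 24)² = (-27)² = 729)
q(-240/185, 21)*v = (-48 + 6*(-240/185))*729 = (-48 + 6*(-240*1/185))*729 = (-48 + 6*(-48/37))*729 = (-48 - 288/37)*729 = -2064/37*729 = -1504656/37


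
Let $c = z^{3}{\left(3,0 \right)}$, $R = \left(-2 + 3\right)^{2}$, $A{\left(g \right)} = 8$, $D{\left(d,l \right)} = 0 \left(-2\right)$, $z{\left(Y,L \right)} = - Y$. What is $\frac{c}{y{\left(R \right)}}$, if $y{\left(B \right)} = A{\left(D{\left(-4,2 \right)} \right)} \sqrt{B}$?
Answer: $- \frac{27}{8} \approx -3.375$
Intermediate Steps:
$D{\left(d,l \right)} = 0$
$R = 1$ ($R = 1^{2} = 1$)
$c = -27$ ($c = \left(\left(-1\right) 3\right)^{3} = \left(-3\right)^{3} = -27$)
$y{\left(B \right)} = 8 \sqrt{B}$
$\frac{c}{y{\left(R \right)}} = - \frac{27}{8 \sqrt{1}} = - \frac{27}{8 \cdot 1} = - \frac{27}{8}$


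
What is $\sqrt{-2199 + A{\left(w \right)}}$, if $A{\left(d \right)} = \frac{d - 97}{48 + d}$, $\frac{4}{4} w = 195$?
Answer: $\frac{i \sqrt{1602777}}{27} \approx 46.889 i$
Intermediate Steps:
$w = 195$
$A{\left(d \right)} = \frac{-97 + d}{48 + d}$
$\sqrt{-2199 + A{\left(w \right)}} = \sqrt{-2199 + \frac{-97 + 195}{48 + 195}} = \sqrt{-2199 + \frac{1}{243} \cdot 98} = \sqrt{-2199 + \frac{98}{243}} = \sqrt{- \frac{534259}{243}} = \frac{i \sqrt{1602777}}{27}$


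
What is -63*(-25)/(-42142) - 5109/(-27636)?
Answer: 28629463/194106052 ≈ 0.14749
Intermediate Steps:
-63*(-25)/(-42142) - 5109/(-27636) = 1575*(-1/42142) - 5109*(-1/27636) = -1575/42142 + 1703/9212 = 28629463/194106052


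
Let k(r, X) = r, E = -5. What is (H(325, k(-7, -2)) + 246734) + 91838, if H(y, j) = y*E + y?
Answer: 337272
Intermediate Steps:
H(y, j) = -4*y (H(y, j) = y*(-5) + y = -5*y + y = -4*y)
(H(325, k(-7, -2)) + 246734) + 91838 = (-4*325 + 246734) + 91838 = (-1300 + 246734) + 91838 = 245434 + 91838 = 337272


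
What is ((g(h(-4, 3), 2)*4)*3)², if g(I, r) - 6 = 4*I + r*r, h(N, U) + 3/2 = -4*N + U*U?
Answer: 1557504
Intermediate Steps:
h(N, U) = -3/2 + U² - 4*N (h(N, U) = -3/2 + (-4*N + U*U) = -3/2 + (-4*N + U²) = -3/2 + (U² - 4*N) = -3/2 + U² - 4*N)
g(I, r) = 6 + r² + 4*I (g(I, r) = 6 + (4*I + r*r) = 6 + (4*I + r²) = 6 + (r² + 4*I) = 6 + r² + 4*I)
((g(h(-4, 3), 2)*4)*3)² = (((6 + 2² + 4*(-3/2 + 3² - 4*(-4)))*4)*3)² = (((6 + 4 + 4*(-3/2 + 9 + 16))*4)*3)² = (((6 + 4 + 4*(47/2))*4)*3)² = (((6 + 4 + 94)*4)*3)² = ((104*4)*3)² = (416*3)² = 1248² = 1557504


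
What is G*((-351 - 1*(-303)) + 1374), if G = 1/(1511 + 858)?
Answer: 1326/2369 ≈ 0.55973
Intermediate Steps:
G = 1/2369 ≈ 0.00042212
G*((-351 - 1*(-303)) + 1374) = ((-351 - 1*(-303)) + 1374)/2369 = ((-351 + 303) + 1374)/2369 = (-48 + 1374)/2369 = (1/2369)*1326 = 1326/2369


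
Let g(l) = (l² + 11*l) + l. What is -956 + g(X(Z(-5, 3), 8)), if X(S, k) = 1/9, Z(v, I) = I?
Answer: -77327/81 ≈ -954.65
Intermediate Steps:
X(S, k) = ⅑
g(l) = l² + 12*l
-956 + g(X(Z(-5, 3), 8)) = -956 + (12 + ⅑)/9 = -956 + (⅑)*(109/9) = -956 + 109/81 = -77327/81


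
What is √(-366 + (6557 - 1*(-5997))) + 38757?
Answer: 38757 + 2*√3047 ≈ 38867.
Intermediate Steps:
√(-366 + (6557 - 1*(-5997))) + 38757 = √(-366 + (6557 + 5997)) + 38757 = √(-366 + 12554) + 38757 = √12188 + 38757 = 2*√3047 + 38757 = 38757 + 2*√3047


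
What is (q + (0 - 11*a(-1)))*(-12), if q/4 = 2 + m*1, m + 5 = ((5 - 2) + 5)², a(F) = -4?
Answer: -3456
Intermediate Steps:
m = 59 (m = -5 + ((5 - 2) + 5)² = -5 + (3 + 5)² = -5 + 8² = -5 + 64 = 59)
q = 244 (q = 4*(2 + 59*1) = 4*(2 + 59) = 4*61 = 244)
(q + (0 - 11*a(-1)))*(-12) = (244 + (0 - 11*(-4)))*(-12) = (244 + (0 + 44))*(-12) = (244 + 44)*(-12) = 288*(-12) = -3456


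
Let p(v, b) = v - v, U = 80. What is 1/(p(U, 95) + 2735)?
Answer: 1/2735 ≈ 0.00036563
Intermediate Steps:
p(v, b) = 0
1/(p(U, 95) + 2735) = 1/(0 + 2735) = 1/2735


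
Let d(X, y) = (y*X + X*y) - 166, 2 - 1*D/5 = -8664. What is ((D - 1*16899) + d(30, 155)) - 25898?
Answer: 9667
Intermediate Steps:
D = 43330 (D = 10 - 5*(-8664) = 10 + 43320 = 43330)
d(X, y) = -166 + 2*X*y (d(X, y) = (X*y + X*y) - 166 = 2*X*y - 166 = -166 + 2*X*y)
((D - 1*16899) + d(30, 155)) - 25898 = ((43330 - 1*16899) + (-166 + 2*30*155)) - 25898 = ((43330 - 16899) + (-166 + 9300)) - 25898 = (26431 + 9134) - 25898 = 35565 - 25898 = 9667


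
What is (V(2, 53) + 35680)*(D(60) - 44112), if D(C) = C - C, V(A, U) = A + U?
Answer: -1576342320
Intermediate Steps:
D(C) = 0
(V(2, 53) + 35680)*(D(60) - 44112) = ((2 + 53) + 35680)*(0 - 44112) = (55 + 35680)*(-44112) = 35735*(-44112) = -1576342320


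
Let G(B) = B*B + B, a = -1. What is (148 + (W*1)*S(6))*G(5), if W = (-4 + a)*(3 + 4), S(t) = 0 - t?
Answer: 10740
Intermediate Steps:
S(t) = -t
G(B) = B + B² (G(B) = B² + B = B + B²)
W = -35 (W = (-4 - 1)*(3 + 4) = -5*7 = -35)
(148 + (W*1)*S(6))*G(5) = (148 + (-35*1)*(-1*6))*(5*(1 + 5)) = (148 - 35*(-6))*(5*6) = (148 + 210)*30 = 358*30 = 10740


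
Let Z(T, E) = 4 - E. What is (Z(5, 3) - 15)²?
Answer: 196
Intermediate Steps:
(Z(5, 3) - 15)² = ((4 - 1*3) - 15)² = ((4 - 3) - 15)² = (1 - 15)² = (-14)² = 196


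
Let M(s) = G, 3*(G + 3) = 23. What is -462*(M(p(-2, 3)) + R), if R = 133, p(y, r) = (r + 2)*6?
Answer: -63602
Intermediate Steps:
G = 14/3 (G = -3 + (⅓)*23 = -3 + 23/3 = 14/3 ≈ 4.6667)
p(y, r) = 12 + 6*r (p(y, r) = (2 + r)*6 = 12 + 6*r)
M(s) = 14/3
-462*(M(p(-2, 3)) + R) = -462*(14/3 + 133) = -462*413/3 = -63602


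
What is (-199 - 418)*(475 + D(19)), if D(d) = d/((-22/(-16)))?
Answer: -3317609/11 ≈ -3.0160e+5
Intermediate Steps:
D(d) = 8*d/11 (D(d) = d/((-22*(-1/16))) = d/(11/8) = d*(8/11) = 8*d/11)
(-199 - 418)*(475 + D(19)) = (-199 - 418)*(475 + (8/11)*19) = -617*(475 + 152/11) = -617*5377/11 = -3317609/11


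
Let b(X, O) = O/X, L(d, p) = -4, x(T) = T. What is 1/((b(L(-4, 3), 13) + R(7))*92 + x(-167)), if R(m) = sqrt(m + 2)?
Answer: -1/190 ≈ -0.0052632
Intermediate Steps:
R(m) = sqrt(2 + m)
1/((b(L(-4, 3), 13) + R(7))*92 + x(-167)) = 1/((13/(-4) + sqrt(2 + 7))*92 - 167) = 1/((13*(-1/4) + sqrt(9))*92 - 167) = 1/((-13/4 + 3)*92 - 167) = 1/(-1/4*92 - 167) = 1/(-23 - 167) = 1/(-190) = -1/190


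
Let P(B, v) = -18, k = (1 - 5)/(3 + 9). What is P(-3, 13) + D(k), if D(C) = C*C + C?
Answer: -164/9 ≈ -18.222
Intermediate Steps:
k = -1/3 (k = -4/12 = -4*1/12 = -1/3 ≈ -0.33333)
D(C) = C + C**2 (D(C) = C**2 + C = C + C**2)
P(-3, 13) + D(k) = -18 - (1 - 1/3)/3 = -18 - 1/3*2/3 = -18 - 2/9 = -164/9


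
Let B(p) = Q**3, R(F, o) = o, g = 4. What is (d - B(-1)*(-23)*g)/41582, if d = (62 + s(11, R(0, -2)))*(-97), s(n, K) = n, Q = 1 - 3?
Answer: -7817/41582 ≈ -0.18799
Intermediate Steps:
Q = -2
B(p) = -8 (B(p) = (-2)**3 = -8)
d = -7081 (d = (62 + 11)*(-97) = 73*(-97) = -7081)
(d - B(-1)*(-23)*g)/41582 = (-7081 - (-8*(-23))*4)/41582 = (-7081 - 184*4)*(1/41582) = (-7081 - 1*736)*(1/41582) = (-7081 - 736)*(1/41582) = -7817*1/41582 = -7817/41582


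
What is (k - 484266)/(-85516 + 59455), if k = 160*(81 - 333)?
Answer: 10286/511 ≈ 20.129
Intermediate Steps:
k = -40320 (k = 160*(-252) = -40320)
(k - 484266)/(-85516 + 59455) = (-40320 - 484266)/(-85516 + 59455) = -524586/(-26061) = -524586*(-1/26061) = 10286/511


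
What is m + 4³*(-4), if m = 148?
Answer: -108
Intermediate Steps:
m + 4³*(-4) = 148 + 4³*(-4) = 148 + 64*(-4) = 148 - 256 = -108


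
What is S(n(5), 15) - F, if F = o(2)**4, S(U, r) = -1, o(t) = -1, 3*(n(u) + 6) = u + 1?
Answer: -2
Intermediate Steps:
n(u) = -17/3 + u/3 (n(u) = -6 + (u + 1)/3 = -6 + (1 + u)/3 = -6 + (1/3 + u/3) = -17/3 + u/3)
F = 1 (F = (-1)**4 = 1)
S(n(5), 15) - F = -1 - 1*1 = -1 - 1 = -2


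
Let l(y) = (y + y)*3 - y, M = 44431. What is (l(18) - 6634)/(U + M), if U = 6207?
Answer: -3272/25319 ≈ -0.12923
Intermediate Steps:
l(y) = 5*y (l(y) = (2*y)*3 - y = 6*y - y = 5*y)
(l(18) - 6634)/(U + M) = (5*18 - 6634)/(6207 + 44431) = (90 - 6634)/50638 = -6544*1/50638 = -3272/25319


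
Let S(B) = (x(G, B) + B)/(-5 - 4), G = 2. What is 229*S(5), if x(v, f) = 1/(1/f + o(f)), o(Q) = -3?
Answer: -14885/126 ≈ -118.13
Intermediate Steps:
x(v, f) = 1/(-3 + 1/f) (x(v, f) = 1/(1/f - 3) = 1/(-3 + 1/f))
S(B) = -B/9 - B/(9*(1 - 3*B)) (S(B) = (B/(1 - 3*B) + B)/(-5 - 4) = (B + B/(1 - 3*B))/(-9) = (B + B/(1 - 3*B))*(-⅑) = -B/9 - B/(9*(1 - 3*B)))
229*S(5) = 229*((⅑)*5*(-2 + 3*5)/(1 - 3*5)) = 229*((⅑)*5*(-2 + 15)/(1 - 15)) = 229*((⅑)*5*13/(-14)) = 229*((⅑)*5*(-1/14)*13) = 229*(-65/126) = -14885/126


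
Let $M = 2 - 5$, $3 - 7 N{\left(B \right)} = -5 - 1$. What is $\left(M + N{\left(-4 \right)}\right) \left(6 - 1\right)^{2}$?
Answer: $- \frac{300}{7} \approx -42.857$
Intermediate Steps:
$N{\left(B \right)} = \frac{9}{7}$ ($N{\left(B \right)} = \frac{3}{7} - \frac{-5 - 1}{7} = \frac{3}{7} - - \frac{6}{7} = \frac{3}{7} + \frac{6}{7} = \frac{9}{7}$)
$M = -3$ ($M = 2 - 5 = -3$)
$\left(M + N{\left(-4 \right)}\right) \left(6 - 1\right)^{2} = \left(-3 + \frac{9}{7}\right) \left(6 - 1\right)^{2} = - \frac{12 \cdot 5^{2}}{7} = \left(- \frac{12}{7}\right) 25 = - \frac{300}{7}$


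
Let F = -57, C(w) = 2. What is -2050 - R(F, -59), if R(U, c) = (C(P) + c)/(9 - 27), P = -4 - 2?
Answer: -12319/6 ≈ -2053.2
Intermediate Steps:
P = -6
R(U, c) = -⅑ - c/18 (R(U, c) = (2 + c)/(9 - 27) = (2 + c)/(-18) = (2 + c)*(-1/18) = -⅑ - c/18)
-2050 - R(F, -59) = -2050 - (-⅑ - 1/18*(-59)) = -2050 - (-⅑ + 59/18) = -2050 - 1*19/6 = -2050 - 19/6 = -12319/6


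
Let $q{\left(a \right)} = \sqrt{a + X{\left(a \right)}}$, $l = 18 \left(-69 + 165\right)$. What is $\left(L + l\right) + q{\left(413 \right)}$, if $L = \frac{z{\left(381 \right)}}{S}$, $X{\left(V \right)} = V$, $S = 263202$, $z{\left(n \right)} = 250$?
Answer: $\frac{227406653}{131601} + \sqrt{826} \approx 1756.7$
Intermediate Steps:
$l = 1728$ ($l = 18 \cdot 96 = 1728$)
$L = \frac{125}{131601}$ ($L = \frac{250}{263202} = 250 \cdot \frac{1}{263202} = \frac{125}{131601} \approx 0.00094984$)
$q{\left(a \right)} = \sqrt{2} \sqrt{a}$ ($q{\left(a \right)} = \sqrt{a + a} = \sqrt{2 a} = \sqrt{2} \sqrt{a}$)
$\left(L + l\right) + q{\left(413 \right)} = \left(\frac{125}{131601} + 1728\right) + \sqrt{2} \sqrt{413} = \frac{227406653}{131601} + \sqrt{826}$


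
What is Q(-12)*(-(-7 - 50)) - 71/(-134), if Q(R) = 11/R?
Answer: -13861/268 ≈ -51.720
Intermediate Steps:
Q(-12)*(-(-7 - 50)) - 71/(-134) = (11/(-12))*(-(-7 - 50)) - 71/(-134) = (11*(-1/12))*(-1*(-57)) - 71*(-1/134) = -11/12*57 + 71/134 = -209/4 + 71/134 = -13861/268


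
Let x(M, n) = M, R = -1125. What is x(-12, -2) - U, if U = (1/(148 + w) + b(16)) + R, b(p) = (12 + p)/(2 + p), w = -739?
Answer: 1970594/1773 ≈ 1111.4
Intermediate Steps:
b(p) = (12 + p)/(2 + p)
U = -1991870/1773 (U = (1/(148 - 739) + (12 + 16)/(2 + 16)) - 1125 = (1/(-591) + 28/18) - 1125 = (-1/591 + (1/18)*28) - 1125 = (-1/591 + 14/9) - 1125 = 2755/1773 - 1125 = -1991870/1773 ≈ -1123.4)
x(-12, -2) - U = -12 - 1*(-1991870/1773) = -12 + 1991870/1773 = 1970594/1773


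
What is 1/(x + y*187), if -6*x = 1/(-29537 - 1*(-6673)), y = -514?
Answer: -137184/13185851711 ≈ -1.0404e-5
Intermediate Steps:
x = 1/137184 (x = -1/(6*(-29537 - 1*(-6673))) = -1/(6*(-29537 + 6673)) = -1/6/(-22864) = -1/6*(-1/22864) = 1/137184 ≈ 7.2895e-6)
1/(x + y*187) = 1/(1/137184 - 514*187) = 1/(1/137184 - 96118) = 1/(-13185851711/137184) = -137184/13185851711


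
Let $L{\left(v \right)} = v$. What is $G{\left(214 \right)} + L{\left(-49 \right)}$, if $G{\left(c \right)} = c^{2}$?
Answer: $45747$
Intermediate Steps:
$G{\left(214 \right)} + L{\left(-49 \right)} = 214^{2} - 49 = 45796 - 49 = 45747$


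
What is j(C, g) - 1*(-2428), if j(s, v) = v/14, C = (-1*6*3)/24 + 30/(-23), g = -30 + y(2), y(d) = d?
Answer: 2426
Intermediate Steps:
g = -28 (g = -30 + 2 = -28)
C = -189/92 (C = -6*3*(1/24) + 30*(-1/23) = -18*1/24 - 30/23 = -¾ - 30/23 = -189/92 ≈ -2.0543)
j(s, v) = v/14 (j(s, v) = v*(1/14) = v/14)
j(C, g) - 1*(-2428) = (1/14)*(-28) - 1*(-2428) = -2 + 2428 = 2426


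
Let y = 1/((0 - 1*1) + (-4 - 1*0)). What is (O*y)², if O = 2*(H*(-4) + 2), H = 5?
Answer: 1296/25 ≈ 51.840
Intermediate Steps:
O = -36 (O = 2*(5*(-4) + 2) = 2*(-20 + 2) = 2*(-18) = -36)
y = -⅕ (y = 1/((0 - 1) + (-4 + 0)) = 1/(-1 - 4) = 1/(-5) = -⅕ ≈ -0.20000)
(O*y)² = (-36*(-⅕))² = (36/5)² = 1296/25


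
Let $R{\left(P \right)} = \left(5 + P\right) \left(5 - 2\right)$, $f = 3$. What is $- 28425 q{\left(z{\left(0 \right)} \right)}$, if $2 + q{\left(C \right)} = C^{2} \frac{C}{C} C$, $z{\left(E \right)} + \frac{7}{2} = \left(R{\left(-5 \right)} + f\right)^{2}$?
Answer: $- \frac{37378875}{8} \approx -4.6724 \cdot 10^{6}$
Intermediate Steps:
$R{\left(P \right)} = 15 + 3 P$ ($R{\left(P \right)} = \left(5 + P\right) 3 = 15 + 3 P$)
$z{\left(E \right)} = \frac{11}{2}$ ($z{\left(E \right)} = - \frac{7}{2} + \left(\left(15 + 3 \left(-5\right)\right) + 3\right)^{2} = - \frac{7}{2} + \left(\left(15 - 15\right) + 3\right)^{2} = - \frac{7}{2} + \left(0 + 3\right)^{2} = - \frac{7}{2} + 3^{2} = - \frac{7}{2} + 9 = \frac{11}{2}$)
$q{\left(C \right)} = -2 + C^{3}$ ($q{\left(C \right)} = -2 + C^{2} \frac{C}{C} C = -2 + C^{2} \cdot 1 C = -2 + C^{2} C = -2 + C^{3}$)
$- 28425 q{\left(z{\left(0 \right)} \right)} = - 28425 \left(-2 + \left(\frac{11}{2}\right)^{3}\right) = - 28425 \left(-2 + \frac{1331}{8}\right) = \left(-28425\right) \frac{1315}{8} = - \frac{37378875}{8}$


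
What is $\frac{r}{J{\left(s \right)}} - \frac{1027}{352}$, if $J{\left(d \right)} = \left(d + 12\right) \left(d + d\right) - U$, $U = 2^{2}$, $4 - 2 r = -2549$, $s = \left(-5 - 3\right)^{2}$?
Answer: $- \frac{19705}{7072} \approx -2.7863$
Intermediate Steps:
$s = 64$ ($s = \left(-8\right)^{2} = 64$)
$r = \frac{2553}{2}$ ($r = 2 - - \frac{2549}{2} = 2 + \frac{2549}{2} = \frac{2553}{2} \approx 1276.5$)
$U = 4$
$J{\left(d \right)} = -4 + 2 d \left(12 + d\right)$ ($J{\left(d \right)} = \left(d + 12\right) \left(d + d\right) - 4 = \left(12 + d\right) 2 d - 4 = 2 d \left(12 + d\right) - 4 = -4 + 2 d \left(12 + d\right)$)
$\frac{r}{J{\left(s \right)}} - \frac{1027}{352} = \frac{2553}{2 \left(-4 + 2 \cdot 64^{2} + 24 \cdot 64\right)} - \frac{1027}{352} = \frac{2553}{2 \left(-4 + 2 \cdot 4096 + 1536\right)} - \frac{1027}{352} = \frac{2553}{2 \left(-4 + 8192 + 1536\right)} - \frac{1027}{352} = \frac{2553}{2 \cdot 9724} - \frac{1027}{352} = \frac{2553}{2} \cdot \frac{1}{9724} - \frac{1027}{352} = \frac{2553}{19448} - \frac{1027}{352} = - \frac{19705}{7072}$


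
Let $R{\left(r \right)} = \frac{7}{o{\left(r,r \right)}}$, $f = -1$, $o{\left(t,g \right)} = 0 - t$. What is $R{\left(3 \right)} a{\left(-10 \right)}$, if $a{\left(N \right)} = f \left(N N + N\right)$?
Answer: $210$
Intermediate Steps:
$o{\left(t,g \right)} = - t$
$a{\left(N \right)} = - N - N^{2}$ ($a{\left(N \right)} = - (N N + N) = - (N^{2} + N) = - (N + N^{2}) = - N - N^{2}$)
$R{\left(r \right)} = - \frac{7}{r}$ ($R{\left(r \right)} = \frac{7}{\left(-1\right) r} = 7 \left(- \frac{1}{r}\right) = - \frac{7}{r}$)
$R{\left(3 \right)} a{\left(-10 \right)} = - \frac{7}{3} \left(\left(-1\right) \left(-10\right) \left(1 - 10\right)\right) = \left(-7\right) \frac{1}{3} \left(\left(-1\right) \left(-10\right) \left(-9\right)\right) = \left(- \frac{7}{3}\right) \left(-90\right) = 210$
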